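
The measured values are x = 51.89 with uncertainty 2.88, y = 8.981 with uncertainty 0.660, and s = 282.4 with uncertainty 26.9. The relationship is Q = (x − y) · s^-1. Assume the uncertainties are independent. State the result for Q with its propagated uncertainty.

0.1519 ± 0.0179

Let u = x − y = 42.91. δu = √(δx² + δy²) = √(8.29 + 0.436) = 2.95, so δu/u = 0.0689.
Q is then a monomial in u, s:
δQ/Q = √((δu/u)² + (-1·δs/s)²) = √(0.00474 + 0.00907) = 0.118
Q = 0.1519, so δQ = 0.118 × 0.1519 = 0.0179.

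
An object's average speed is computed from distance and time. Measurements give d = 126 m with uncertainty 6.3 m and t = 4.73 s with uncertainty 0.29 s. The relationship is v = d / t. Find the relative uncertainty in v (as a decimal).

0.0791

v is a product of powers, so relative uncertainties combine in quadrature:
  (1·δd/d)² = (1×0.0500)² = 0.00250;  (-1·δt/t)² = (-1×0.0613)² = 0.00376
δv/v = √(0.00626) = 0.0791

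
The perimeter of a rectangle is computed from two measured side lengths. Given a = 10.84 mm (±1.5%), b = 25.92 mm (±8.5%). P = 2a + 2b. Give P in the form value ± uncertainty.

P is a linear combination, so absolute uncertainties add in quadrature:
  (2·δa)² = 0.106;  (2·δb)² = 19.4
δP = √(19.5) = 4.42 mm
P = 73.52 mm.

73.52 ± 4.42 mm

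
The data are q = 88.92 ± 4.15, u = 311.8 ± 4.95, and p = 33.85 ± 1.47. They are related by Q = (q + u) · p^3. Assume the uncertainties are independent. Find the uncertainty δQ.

2.04e+06

Let w = q + u = 400.7. δw = √(δq² + δu²) = √(17.2 + 24.5) = 6.46, so δw/w = 0.0161.
Q is then a monomial in w, p:
δQ/Q = √((δw/w)² + (3·δp/p)²) = √(0.000260 + 0.0170) = 0.131
Q = 1.554e+07, so δQ = 0.131 × 1.554e+07 = 2.04e+06.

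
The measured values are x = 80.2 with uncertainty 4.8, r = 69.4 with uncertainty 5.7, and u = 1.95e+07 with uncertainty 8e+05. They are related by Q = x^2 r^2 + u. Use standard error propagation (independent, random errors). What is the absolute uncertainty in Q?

6.35e+06

Let p = x^2·r^2 = 3.1e+07. δp/p = √((2·δx/x)² + (2·δr/r)²) = √(0.0143 + 0.0270) = 0.203, so δp = 6.3e+06.
Q = p + u: δQ = √(δp² + δu²) = √(3.96e+13 + 6.4e+11) = 6.35e+06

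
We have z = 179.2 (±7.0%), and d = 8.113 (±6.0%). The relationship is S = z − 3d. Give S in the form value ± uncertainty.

154.9 ± 12.6

S is a linear combination, so absolute uncertainties add in quadrature:
  (δz)² = 157;  (3·δd)² = 2.13
δS = √(159) = 12.6
S = 154.9.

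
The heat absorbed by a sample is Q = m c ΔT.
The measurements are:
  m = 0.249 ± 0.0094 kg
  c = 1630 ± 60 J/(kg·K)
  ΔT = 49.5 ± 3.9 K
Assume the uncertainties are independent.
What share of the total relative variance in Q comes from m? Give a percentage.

15.9%

(δQ/Q)² = (1·δm/m)² + (1·δc/c)² + (1·δΔT/ΔT)²
  m term: (1×0.0378)² = 0.00143
  c term: (1×0.0368)² = 0.00135
  ΔT term: (1×0.0788)² = 0.00621
Total = 0.00899. Share from m = 0.00143/0.00899 = 0.159.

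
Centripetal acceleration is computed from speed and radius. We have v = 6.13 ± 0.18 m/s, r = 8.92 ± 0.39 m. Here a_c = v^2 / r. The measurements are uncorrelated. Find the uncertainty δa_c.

Each factor contributes (exponent × relative error)² to (δa_c/a_c)²:
  (2·δv/v)² = (2×0.0294)² = 0.00345;  (-1·δr/r)² = (-1×0.0437)² = 0.00191
δa_c/a_c = √(0.00536) = 0.0732
a_c = 4.21 m/s^2, so δa_c = 0.0732 × 4.21 = 0.308 m/s^2.

0.308 m/s^2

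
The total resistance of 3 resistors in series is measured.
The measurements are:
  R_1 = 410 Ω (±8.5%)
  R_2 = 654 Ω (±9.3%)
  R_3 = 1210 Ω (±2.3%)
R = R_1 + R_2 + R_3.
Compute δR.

Each term contributes (cᵢ δxᵢ)² to (δR)²:
  (δR_1)² = 1210;  (δR_2)² = 3700;  (δR_3)² = 775
δR = √(5690) = 75.4 Ω

75.4 Ω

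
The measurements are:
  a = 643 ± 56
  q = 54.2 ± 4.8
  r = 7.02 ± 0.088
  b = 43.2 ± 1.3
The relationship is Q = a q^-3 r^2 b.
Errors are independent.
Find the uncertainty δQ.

Each factor contributes (exponent × relative error)² to (δQ/Q)²:
  (1·δa/a)² = (1×0.0871)² = 0.00758;  (-3·δq/q)² = (-3×0.0886)² = 0.0706;  (2·δr/r)² = (2×0.0125)² = 0.000629;  (1·δb/b)² = (1×0.0301)² = 0.000906
δQ/Q = √(0.0797) = 0.282
Q = 8.60, so δQ = 0.282 × 8.60 = 2.43.

2.43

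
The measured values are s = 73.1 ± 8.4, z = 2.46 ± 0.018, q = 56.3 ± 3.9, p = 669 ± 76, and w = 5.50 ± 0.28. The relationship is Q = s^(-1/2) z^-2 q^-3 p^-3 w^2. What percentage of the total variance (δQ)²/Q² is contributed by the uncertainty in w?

5.98%

(δQ/Q)² = (−½·δs/s)² + (-2·δz/z)² + (-3·δq/q)² + (-3·δp/p)² + (2·δw/w)²
  s term: (-0.5×0.115)² = 0.00330
  z term: (-2×0.00732)² = 0.000214
  q term: (-3×0.0693)² = 0.0432
  p term: (-3×0.114)² = 0.116
  w term: (2×0.0509)² = 0.0104
Total = 0.173. Share from w = 0.0104/0.173 = 0.0598.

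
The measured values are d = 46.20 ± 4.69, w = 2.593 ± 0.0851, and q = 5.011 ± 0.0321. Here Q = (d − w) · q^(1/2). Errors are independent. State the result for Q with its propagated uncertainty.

97.62 ± 10.5

Let u = d − w = 43.61. δu = √(δd² + δw²) = √(22.0 + 0.00724) = 4.69, so δu/u = 0.108.
Q is then a monomial in u, q:
δQ/Q = √((δu/u)² + (½·δq/q)²) = √(0.0116 + 1.03e-05) = 0.108
Q = 97.62, so δQ = 0.108 × 97.62 = 10.5.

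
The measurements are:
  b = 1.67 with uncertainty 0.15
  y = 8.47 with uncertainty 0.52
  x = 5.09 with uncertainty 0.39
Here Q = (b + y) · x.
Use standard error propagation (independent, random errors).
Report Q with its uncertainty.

Let u = b + y = 10.1. δu = √(δb² + δy²) = √(0.0225 + 0.270) = 0.541, so δu/u = 0.0534.
Q is then a monomial in u, x:
δQ/Q = √((δu/u)² + (1·δx/x)²) = √(0.00285 + 0.00587) = 0.0934
Q = 51.6, so δQ = 0.0934 × 51.6 = 4.82.

51.6 ± 4.82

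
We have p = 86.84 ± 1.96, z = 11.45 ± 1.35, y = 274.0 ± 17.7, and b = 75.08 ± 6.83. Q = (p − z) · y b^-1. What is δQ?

31.9

Let u = p − z = 75.39. δu = √(δp² + δz²) = √(3.84 + 1.82) = 2.38, so δu/u = 0.0316.
Q is then a monomial in u, y, b:
δQ/Q = √((δu/u)² + (1·δy/y)² + (-1·δb/b)²) = √(0.000997 + 0.00417 + 0.00828) = 0.116
Q = 275.1, so δQ = 0.116 × 275.1 = 31.9.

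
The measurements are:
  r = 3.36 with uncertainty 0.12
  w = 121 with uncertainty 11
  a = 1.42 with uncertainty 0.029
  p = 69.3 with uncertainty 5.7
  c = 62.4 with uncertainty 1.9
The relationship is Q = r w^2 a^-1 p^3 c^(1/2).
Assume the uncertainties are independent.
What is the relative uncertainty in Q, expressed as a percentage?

31.0%

For a monomial Q ∝ r, w^2, a^-1, p^3, c^(1/2), fractional errors add in quadrature:
  (1·δr/r)² = (1×0.0357)² = 0.00128;  (2·δw/w)² = (2×0.0909)² = 0.0331;  (-1·δa/a)² = (-1×0.0204)² = 0.000417;  (3·δp/p)² = (3×0.0823)² = 0.0609;  (½·δc/c)² = (0.5×0.0304)² = 0.000232
δQ/Q = √(0.0959) = 0.310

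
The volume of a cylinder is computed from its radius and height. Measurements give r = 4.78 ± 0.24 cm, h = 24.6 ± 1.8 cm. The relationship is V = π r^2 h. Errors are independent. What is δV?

Products/powers → add relative errors in quadrature, weighted by exponent:
  (2·δr/r)² = (2×0.0502)² = 0.0101;  (1·δh/h)² = (1×0.0732)² = 0.00535
δV/V = √(0.0154) = 0.124
V = 1770 cm^3, so δV = 0.124 × 1770 = 219 cm^3.

219 cm^3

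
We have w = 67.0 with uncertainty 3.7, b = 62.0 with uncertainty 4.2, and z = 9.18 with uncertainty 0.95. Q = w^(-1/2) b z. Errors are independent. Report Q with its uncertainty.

69.5 ± 8.81

Each factor contributes (exponent × relative error)² to (δQ/Q)²:
  (−½·δw/w)² = (-0.5×0.0552)² = 0.000762;  (1·δb/b)² = (1×0.0677)² = 0.00459;  (1·δz/z)² = (1×0.103)² = 0.0107
δQ/Q = √(0.0161) = 0.127
Q = 69.5, so δQ = 0.127 × 69.5 = 8.81.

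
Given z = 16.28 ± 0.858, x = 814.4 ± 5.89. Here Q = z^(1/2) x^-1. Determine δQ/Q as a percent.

Products/powers → add relative errors in quadrature, weighted by exponent:
  (½·δz/z)² = (0.5×0.0527)² = 0.000694;  (-1·δx/x)² = (-1×0.00723)² = 5.23e-05
δQ/Q = √(0.000747) = 0.0273

2.73%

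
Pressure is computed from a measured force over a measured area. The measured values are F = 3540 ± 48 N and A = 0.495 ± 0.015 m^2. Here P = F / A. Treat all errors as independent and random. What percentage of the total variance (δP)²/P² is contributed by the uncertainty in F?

16.7%

(δP/P)² = (1·δF/F)² + (-1·δA/A)²
  F term: (1×0.0136)² = 0.000184
  A term: (-1×0.0303)² = 0.000918
Total = 0.00110. Share from F = 0.000184/0.00110 = 0.167.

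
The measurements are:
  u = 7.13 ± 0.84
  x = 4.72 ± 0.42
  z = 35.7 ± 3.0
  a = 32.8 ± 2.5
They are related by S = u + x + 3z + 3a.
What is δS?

11.8

Absolute uncertainties add in quadrature for a linear combination:
  (δu)² = 0.706;  (δx)² = 0.176;  (3·δz)² = 81.0;  (3·δa)² = 56.2
δS = √(138) = 11.8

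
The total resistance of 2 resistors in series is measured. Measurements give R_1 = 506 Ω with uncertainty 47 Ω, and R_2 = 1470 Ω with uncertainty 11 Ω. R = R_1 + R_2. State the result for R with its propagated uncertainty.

1980 ± 48.3 Ω

Sums and differences: (δR)² = Σ (cᵢ δxᵢ)².
  (δR_1)² = 2210;  (δR_2)² = 121
δR = √(2330) = 48.3 Ω
R = 1980 Ω.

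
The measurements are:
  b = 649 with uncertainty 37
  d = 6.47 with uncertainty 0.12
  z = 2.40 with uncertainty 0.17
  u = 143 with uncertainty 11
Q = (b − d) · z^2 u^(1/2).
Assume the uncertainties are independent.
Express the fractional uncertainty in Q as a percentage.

15.8%

Let w = b − d = 643. δw = √(δb² + δd²) = √(1370 + 0.0144) = 37.0, so δw/w = 0.0576.
Q is then a monomial in w, z, u:
δQ/Q = √((δw/w)² + (2·δz/z)² + (½·δu/u)²) = √(0.00332 + 0.0201 + 0.00148) = 0.158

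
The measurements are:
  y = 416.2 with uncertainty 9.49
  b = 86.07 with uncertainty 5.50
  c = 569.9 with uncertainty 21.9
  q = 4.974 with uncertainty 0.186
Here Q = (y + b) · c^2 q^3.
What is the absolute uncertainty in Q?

2.76e+09

Let u = y + b = 502.3. δu = √(δy² + δb²) = √(90.1 + 30.2) = 11.0, so δu/u = 0.0218.
Q is then a monomial in u, c, q:
δQ/Q = √((δu/u)² + (2·δc/c)² + (3·δq/q)²) = √(0.000477 + 0.00591 + 0.0126) = 0.138
Q = 2.007e+10, so δQ = 0.138 × 2.007e+10 = 2.76e+09.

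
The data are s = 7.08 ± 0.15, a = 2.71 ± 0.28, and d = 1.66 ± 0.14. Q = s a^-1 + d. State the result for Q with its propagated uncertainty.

Let p = s·a^-1 = 2.61. δp/p = √((1·δs/s)² + (-1·δa/a)²) = √(0.000449 + 0.0107) = 0.105, so δp = 0.276.
Q = p + d: δQ = √(δp² + δd²) = √(0.0759 + 0.0196) = 0.309
Q = 4.27.

4.27 ± 0.309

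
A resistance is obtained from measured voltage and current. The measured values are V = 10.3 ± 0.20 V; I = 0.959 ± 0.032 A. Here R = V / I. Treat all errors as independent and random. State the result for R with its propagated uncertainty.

Relative error in a monomial: (δR/R)² = Σ (nᵢ · δxᵢ/xᵢ)².
  (1·δV/V)² = (1×0.0194)² = 0.000377;  (-1·δI/I)² = (-1×0.0334)² = 0.00111
δR/R = √(0.00149) = 0.0386
R = 10.7 Ω, so δR = 0.0386 × 10.7 = 0.415 Ω.

10.7 ± 0.415 Ω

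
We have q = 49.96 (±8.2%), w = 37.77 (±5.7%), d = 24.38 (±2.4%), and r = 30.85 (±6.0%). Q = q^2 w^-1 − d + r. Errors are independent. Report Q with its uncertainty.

72.55 ± 11.6

Let p = q^2·w^-1 = 66.08. δp/p = √((2·δq/q)² + (-1·δw/w)²) = √(0.0269 + 0.00325) = 0.174, so δp = 11.5.
Q = p − d + r: δQ = √(δp² + δd² + δr²) = √(132 + 0.342 + 3.43) = 11.6
Q = 72.55.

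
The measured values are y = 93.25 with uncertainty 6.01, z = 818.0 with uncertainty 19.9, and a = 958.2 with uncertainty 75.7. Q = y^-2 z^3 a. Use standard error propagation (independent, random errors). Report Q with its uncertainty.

Relative error in a monomial: (δQ/Q)² = Σ (nᵢ · δxᵢ/xᵢ)².
  (-2·δy/y)² = (-2×0.0645)² = 0.0166;  (3·δz/z)² = (3×0.0243)² = 0.00533;  (1·δa/a)² = (1×0.0790)² = 0.00624
δQ/Q = √(0.0282) = 0.168
Q = 6.031e+07, so δQ = 0.168 × 6.031e+07 = 1.01e+07.

(6.031 ± 1.01) × 10^7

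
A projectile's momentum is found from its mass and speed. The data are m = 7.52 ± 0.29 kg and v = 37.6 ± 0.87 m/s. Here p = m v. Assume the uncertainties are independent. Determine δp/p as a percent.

Each factor contributes (exponent × relative error)² to (δp/p)²:
  (1·δm/m)² = (1×0.0386)² = 0.00149;  (1·δv/v)² = (1×0.0231)² = 0.000535
δp/p = √(0.00202) = 0.0450

4.50%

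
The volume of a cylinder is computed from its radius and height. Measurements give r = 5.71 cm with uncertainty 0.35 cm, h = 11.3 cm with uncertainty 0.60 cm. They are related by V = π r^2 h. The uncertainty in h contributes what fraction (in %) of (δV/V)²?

(δV/V)² = (2·δr/r)² + (1·δh/h)²
  r term: (2×0.0613)² = 0.0150
  h term: (1×0.0531)² = 0.00282
Total = 0.0178. Share from h = 0.00282/0.0178 = 0.158.

15.8%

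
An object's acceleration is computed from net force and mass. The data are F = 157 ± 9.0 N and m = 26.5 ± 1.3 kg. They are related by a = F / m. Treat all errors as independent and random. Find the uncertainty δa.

0.447 m/s^2

Since a is a product/quotient, work with relative uncertainties:
  (1·δF/F)² = (1×0.0573)² = 0.00329;  (-1·δm/m)² = (-1×0.0491)² = 0.00241
δa/a = √(0.00569) = 0.0754
a = 5.92 m/s^2, so δa = 0.0754 × 5.92 = 0.447 m/s^2.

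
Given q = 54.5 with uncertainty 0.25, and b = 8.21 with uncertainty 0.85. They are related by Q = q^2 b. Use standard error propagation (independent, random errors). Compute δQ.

2530

For a monomial Q ∝ q^2, b, fractional errors add in quadrature:
  (2·δq/q)² = (2×0.00459)² = 8.42e-05;  (1·δb/b)² = (1×0.104)² = 0.0107
δQ/Q = √(0.0108) = 0.104
Q = 24400, so δQ = 0.104 × 24400 = 2530.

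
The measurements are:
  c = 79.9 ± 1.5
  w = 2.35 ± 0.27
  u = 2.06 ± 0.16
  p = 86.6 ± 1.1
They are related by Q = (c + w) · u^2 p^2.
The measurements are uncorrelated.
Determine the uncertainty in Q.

4.15e+05

Let h = c + w = 82.2. δh = √(δc² + δw²) = √(2.25 + 0.0729) = 1.52, so δh/h = 0.0185.
Q is then a monomial in h, u, p:
δQ/Q = √((δh/h)² + (2·δu/u)² + (2·δp/p)²) = √(0.000343 + 0.0241 + 0.000645) = 0.158
Q = 2.62e+06, so δQ = 0.158 × 2.62e+06 = 4.15e+05.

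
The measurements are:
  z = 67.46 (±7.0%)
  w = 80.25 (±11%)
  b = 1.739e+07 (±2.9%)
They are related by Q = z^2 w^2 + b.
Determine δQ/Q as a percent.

Let p = z^2·w^2 = 2.931e+07. δp/p = √((2·δz/z)² + (2·δw/w)²) = √(0.0196 + 0.0484) = 0.261, so δp = 7.64e+06.
Q = p + b: δQ = √(δp² + δb²) = √(5.84e+13 + 2.54e+11) = 7.66e+06
Q = 4.67e+07, so δQ/Q = 7.66e+06/4.67e+07 = 0.164.

16.4%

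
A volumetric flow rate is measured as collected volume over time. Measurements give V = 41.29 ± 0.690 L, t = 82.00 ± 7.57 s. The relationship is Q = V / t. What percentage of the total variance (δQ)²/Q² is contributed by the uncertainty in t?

96.8%

(δQ/Q)² = (1·δV/V)² + (-1·δt/t)²
  V term: (1×0.0167)² = 0.000279
  t term: (-1×0.0923)² = 0.00852
Total = 0.00880. Share from t = 0.00852/0.00880 = 0.968.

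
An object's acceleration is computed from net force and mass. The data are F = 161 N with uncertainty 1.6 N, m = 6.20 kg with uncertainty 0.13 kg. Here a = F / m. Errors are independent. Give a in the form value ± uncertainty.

26.0 ± 0.603 m/s^2

Relative error in a monomial: (δa/a)² = Σ (nᵢ · δxᵢ/xᵢ)².
  (1·δF/F)² = (1×0.00994)² = 9.88e-05;  (-1·δm/m)² = (-1×0.0210)² = 0.000440
δa/a = √(0.000538) = 0.0232
a = 26.0 m/s^2, so δa = 0.0232 × 26.0 = 0.603 m/s^2.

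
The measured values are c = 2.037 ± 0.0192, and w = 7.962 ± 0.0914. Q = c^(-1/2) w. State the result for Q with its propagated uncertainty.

5.579 ± 0.0692

Each factor contributes (exponent × relative error)² to (δQ/Q)²:
  (−½·δc/c)² = (-0.5×0.00943)² = 2.22e-05;  (1·δw/w)² = (1×0.0115)² = 0.000132
δQ/Q = √(0.000154) = 0.0124
Q = 5.579, so δQ = 0.0124 × 5.579 = 0.0692.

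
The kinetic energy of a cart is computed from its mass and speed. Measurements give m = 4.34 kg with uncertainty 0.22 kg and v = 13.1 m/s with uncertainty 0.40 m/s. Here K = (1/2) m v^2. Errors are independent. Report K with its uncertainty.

Products/powers → add relative errors in quadrature, weighted by exponent:
  (1·δm/m)² = (1×0.0507)² = 0.00257;  (2·δv/v)² = (2×0.0305)² = 0.00373
δK/K = √(0.00630) = 0.0794
K = 372 J, so δK = 0.0794 × 372 = 29.6 J.

372 ± 29.6 J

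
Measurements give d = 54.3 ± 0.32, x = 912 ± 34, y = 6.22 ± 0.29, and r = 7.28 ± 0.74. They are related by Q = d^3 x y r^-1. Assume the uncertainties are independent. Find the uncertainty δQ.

1.49e+07

Relative error in a monomial: (δQ/Q)² = Σ (nᵢ · δxᵢ/xᵢ)².
  (3·δd/d)² = (3×0.00589)² = 0.000313;  (1·δx/x)² = (1×0.0373)² = 0.00139;  (1·δy/y)² = (1×0.0466)² = 0.00217;  (-1·δr/r)² = (-1×0.102)² = 0.0103
δQ/Q = √(0.0142) = 0.119
Q = 1.25e+08, so δQ = 0.119 × 1.25e+08 = 1.49e+07.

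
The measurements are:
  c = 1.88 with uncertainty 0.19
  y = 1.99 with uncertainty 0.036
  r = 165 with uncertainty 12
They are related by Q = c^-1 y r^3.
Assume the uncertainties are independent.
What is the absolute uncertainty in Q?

1.15e+06

Relative error in a monomial: (δQ/Q)² = Σ (nᵢ · δxᵢ/xᵢ)².
  (-1·δc/c)² = (-1×0.101)² = 0.0102;  (1·δy/y)² = (1×0.0181)² = 0.000327;  (3·δr/r)² = (3×0.0727)² = 0.0476
δQ/Q = √(0.0581) = 0.241
Q = 4.75e+06, so δQ = 0.241 × 4.75e+06 = 1.15e+06.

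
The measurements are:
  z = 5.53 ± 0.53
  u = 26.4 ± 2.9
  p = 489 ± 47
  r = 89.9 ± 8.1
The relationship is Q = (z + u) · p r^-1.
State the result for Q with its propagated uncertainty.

174 ± 27.9

Let w = z + u = 31.9. δw = √(δz² + δu²) = √(0.281 + 8.41) = 2.95, so δw/w = 0.0923.
Q is then a monomial in w, p, r:
δQ/Q = √((δw/w)² + (1·δp/p)² + (-1·δr/r)²) = √(0.00852 + 0.00924 + 0.00812) = 0.161
Q = 174, so δQ = 0.161 × 174 = 27.9.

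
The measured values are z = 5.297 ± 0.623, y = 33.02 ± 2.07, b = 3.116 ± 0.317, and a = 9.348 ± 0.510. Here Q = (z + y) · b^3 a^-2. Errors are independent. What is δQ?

Let u = z + y = 38.32. δu = √(δz² + δy²) = √(0.388 + 4.28) = 2.16, so δu/u = 0.0564.
Q is then a monomial in u, b, a:
δQ/Q = √((δu/u)² + (3·δb/b)² + (-2·δa/a)²) = √(0.00318 + 0.0931 + 0.0119) = 0.329
Q = 13.27, so δQ = 0.329 × 13.27 = 4.36.

4.36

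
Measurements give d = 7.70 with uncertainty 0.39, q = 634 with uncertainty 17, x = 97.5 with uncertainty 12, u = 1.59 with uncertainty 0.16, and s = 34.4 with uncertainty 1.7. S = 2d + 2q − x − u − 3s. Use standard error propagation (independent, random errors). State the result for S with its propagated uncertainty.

1080 ± 36.4

Sums and differences: (δS)² = Σ (cᵢ δxᵢ)².
  (2·δd)² = 0.608;  (2·δq)² = 1160;  (δx)² = 144;  (δu)² = 0.0256;  (3·δs)² = 26.0
δS = √(1330) = 36.4
S = 1080.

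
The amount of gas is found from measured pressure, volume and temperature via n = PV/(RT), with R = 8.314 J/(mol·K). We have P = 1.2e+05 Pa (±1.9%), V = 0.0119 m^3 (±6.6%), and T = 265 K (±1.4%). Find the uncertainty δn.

0.0454 mol

Relative error in a monomial: (δn/n)² = Σ (nᵢ · δxᵢ/xᵢ)².
  (1·δP/P)² = (1×0.0190)² = 0.000361;  (1·δV/V)² = (1×0.0660)² = 0.00436;  (-1·δT/T)² = (-1×0.0140)² = 0.000196
δn/n = √(0.00491) = 0.0701
n = 0.648 mol, so δn = 0.0701 × 0.648 = 0.0454 mol.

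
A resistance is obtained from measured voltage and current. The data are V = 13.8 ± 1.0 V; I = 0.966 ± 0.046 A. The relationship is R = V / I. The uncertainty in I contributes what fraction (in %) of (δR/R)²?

30.2%

(δR/R)² = (1·δV/V)² + (-1·δI/I)²
  V term: (1×0.0725)² = 0.00525
  I term: (-1×0.0476)² = 0.00227
Total = 0.00752. Share from I = 0.00227/0.00752 = 0.302.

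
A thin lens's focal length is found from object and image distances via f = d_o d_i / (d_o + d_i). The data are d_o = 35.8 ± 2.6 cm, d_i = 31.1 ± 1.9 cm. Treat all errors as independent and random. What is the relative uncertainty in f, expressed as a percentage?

∂f/∂d_o = (d_i/(d_o+d_i))² = 0.216;  ∂f/∂d_i = (d_o/(d_o+d_i))² = 0.286
δf = √((∂f/∂d_o · δd_o)² + (∂f/∂d_i · δd_i)²) = √(0.316 + 0.296) = 0.782 cm
f = 16.6 cm, so δf/f = 0.782/16.6 = 0.0470.

4.70%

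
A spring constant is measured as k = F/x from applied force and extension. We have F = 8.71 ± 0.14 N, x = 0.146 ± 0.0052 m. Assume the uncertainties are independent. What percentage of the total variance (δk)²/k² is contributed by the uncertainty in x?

(δk/k)² = (1·δF/F)² + (-1·δx/x)²
  F term: (1×0.0161)² = 0.000258
  x term: (-1×0.0356)² = 0.00127
Total = 0.00153. Share from x = 0.00127/0.00153 = 0.831.

83.1%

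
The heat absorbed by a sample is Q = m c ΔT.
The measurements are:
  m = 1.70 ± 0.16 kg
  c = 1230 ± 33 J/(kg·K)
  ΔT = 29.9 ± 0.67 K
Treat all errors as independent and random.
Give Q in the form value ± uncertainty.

Each factor contributes (exponent × relative error)² to (δQ/Q)²:
  (1·δm/m)² = (1×0.0941)² = 0.00886;  (1·δc/c)² = (1×0.0268)² = 0.000720;  (1·δΔT/ΔT)² = (1×0.0224)² = 0.000502
δQ/Q = √(0.0101) = 0.100
Q = 62500 J, so δQ = 0.100 × 62500 = 6280 J.

62500 ± 6280 J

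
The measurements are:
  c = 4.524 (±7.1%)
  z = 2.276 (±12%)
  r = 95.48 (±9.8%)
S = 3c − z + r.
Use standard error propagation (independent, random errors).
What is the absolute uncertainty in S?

Sums and differences: (δS)² = Σ (cᵢ δxᵢ)².
  (3·δc)² = 0.929;  (δz)² = 0.0746;  (δr)² = 87.6
δS = √(88.6) = 9.41

9.41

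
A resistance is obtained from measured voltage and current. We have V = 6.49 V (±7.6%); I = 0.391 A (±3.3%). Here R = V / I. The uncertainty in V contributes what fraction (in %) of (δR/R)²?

84.1%

(δR/R)² = (1·δV/V)² + (-1·δI/I)²
  V term: (1×0.0760)² = 0.00578
  I term: (-1×0.0330)² = 0.00109
Total = 0.00686. Share from V = 0.00578/0.00686 = 0.841.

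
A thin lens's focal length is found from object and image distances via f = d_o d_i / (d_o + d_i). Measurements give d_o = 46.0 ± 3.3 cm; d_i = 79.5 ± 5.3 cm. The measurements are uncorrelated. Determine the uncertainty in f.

∂f/∂d_o = (d_i/(d_o+d_i))² = 0.401;  ∂f/∂d_i = (d_o/(d_o+d_i))² = 0.134
δf = √((∂f/∂d_o · δd_o)² + (∂f/∂d_i · δd_i)²) = √(1.75 + 0.507) = 1.50 cm

1.50 cm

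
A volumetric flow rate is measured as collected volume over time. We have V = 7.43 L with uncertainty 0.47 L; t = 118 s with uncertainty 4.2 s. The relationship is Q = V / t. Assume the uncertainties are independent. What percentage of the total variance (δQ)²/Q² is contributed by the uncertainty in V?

(δQ/Q)² = (1·δV/V)² + (-1·δt/t)²
  V term: (1×0.0633)² = 0.00400
  t term: (-1×0.0356)² = 0.00127
Total = 0.00527. Share from V = 0.00400/0.00527 = 0.760.

76.0%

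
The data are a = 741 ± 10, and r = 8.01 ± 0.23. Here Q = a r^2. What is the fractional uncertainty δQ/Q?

Q is a product of powers, so relative uncertainties combine in quadrature:
  (1·δa/a)² = (1×0.0135)² = 0.000182;  (2·δr/r)² = (2×0.0287)² = 0.00330
δQ/Q = √(0.00348) = 0.0590

0.0590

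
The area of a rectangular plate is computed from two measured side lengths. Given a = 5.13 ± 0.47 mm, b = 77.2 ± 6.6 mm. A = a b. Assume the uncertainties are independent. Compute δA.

49.6 mm^2

Each factor contributes (exponent × relative error)² to (δA/A)²:
  (1·δa/a)² = (1×0.0916)² = 0.00839;  (1·δb/b)² = (1×0.0855)² = 0.00731
δA/A = √(0.0157) = 0.125
A = 396 mm^2, so δA = 0.125 × 396 = 49.6 mm^2.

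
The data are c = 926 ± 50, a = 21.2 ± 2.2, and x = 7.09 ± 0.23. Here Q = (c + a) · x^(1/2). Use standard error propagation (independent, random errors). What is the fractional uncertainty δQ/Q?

0.0553

Let u = c + a = 947. δu = √(δc² + δa²) = √(2500 + 4.84) = 50.0, so δu/u = 0.0528.
Q is then a monomial in u, x:
δQ/Q = √((δu/u)² + (½·δx/x)²) = √(0.00279 + 0.000263) = 0.0553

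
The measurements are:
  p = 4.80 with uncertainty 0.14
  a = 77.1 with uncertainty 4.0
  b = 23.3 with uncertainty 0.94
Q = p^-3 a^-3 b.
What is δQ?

8.41e-08

Q is a product of powers, so relative uncertainties combine in quadrature:
  (-3·δp/p)² = (-3×0.0292)² = 0.00766;  (-3·δa/a)² = (-3×0.0519)² = 0.0242;  (1·δb/b)² = (1×0.0403)² = 0.00163
δQ/Q = √(0.0335) = 0.183
Q = 4.6e-07, so δQ = 0.183 × 4.6e-07 = 8.41e-08.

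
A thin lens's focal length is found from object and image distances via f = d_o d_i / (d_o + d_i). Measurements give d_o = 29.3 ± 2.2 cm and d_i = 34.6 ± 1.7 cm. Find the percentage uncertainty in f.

∂f/∂d_o = (d_i/(d_o+d_i))² = 0.293;  ∂f/∂d_i = (d_o/(d_o+d_i))² = 0.210
δf = √((∂f/∂d_o · δd_o)² + (∂f/∂d_i · δd_i)²) = √(0.416 + 0.128) = 0.737 cm
f = 15.9 cm, so δf/f = 0.737/15.9 = 0.0465.

4.65%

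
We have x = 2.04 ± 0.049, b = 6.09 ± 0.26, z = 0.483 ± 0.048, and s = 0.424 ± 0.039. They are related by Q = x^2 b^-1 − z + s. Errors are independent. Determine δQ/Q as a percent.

12.1%

Let p = x^2·b^-1 = 0.683. δp/p = √((2·δx/x)² + (-1·δb/b)²) = √(0.00231 + 0.00182) = 0.0643, so δp = 0.0439.
Q = p − z + s: δQ = √(δp² + δz² + δs²) = √(0.00193 + 0.00230 + 0.00152) = 0.0759
Q = 0.624, so δQ/Q = 0.0759/0.624 = 0.121.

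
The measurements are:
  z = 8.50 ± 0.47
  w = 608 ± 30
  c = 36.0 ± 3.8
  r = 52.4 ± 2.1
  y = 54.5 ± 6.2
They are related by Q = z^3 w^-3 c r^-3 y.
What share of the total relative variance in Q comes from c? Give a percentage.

(δQ/Q)² = (3·δz/z)² + (-3·δw/w)² + (1·δc/c)² + (-3·δr/r)² + (1·δy/y)²
  z term: (3×0.0553)² = 0.0275
  w term: (-3×0.0493)² = 0.0219
  c term: (1×0.106)² = 0.0111
  r term: (-3×0.0401)² = 0.0145
  y term: (1×0.114)² = 0.0129
Total = 0.0880. Share from c = 0.0111/0.0880 = 0.127.

12.7%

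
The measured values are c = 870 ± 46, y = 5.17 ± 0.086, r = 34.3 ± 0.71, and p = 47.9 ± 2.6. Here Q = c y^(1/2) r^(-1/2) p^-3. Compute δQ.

Q is a product of powers, so relative uncertainties combine in quadrature:
  (1·δc/c)² = (1×0.0529)² = 0.00280;  (½·δy/y)² = (0.5×0.0166)² = 6.92e-05;  (−½·δr/r)² = (-0.5×0.0207)² = 0.000107;  (-3·δp/p)² = (-3×0.0543)² = 0.0265
δQ/Q = √(0.0295) = 0.172
Q = 0.00307, so δQ = 0.172 × 0.00307 = 0.000528.

0.000528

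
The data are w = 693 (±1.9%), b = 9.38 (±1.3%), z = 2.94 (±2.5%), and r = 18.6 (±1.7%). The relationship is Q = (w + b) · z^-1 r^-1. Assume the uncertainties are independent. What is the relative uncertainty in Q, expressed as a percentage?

Let u = w + b = 702. δu = √(δw² + δb²) = √(173 + 0.0149) = 13.2, so δu/u = 0.0187.
Q is then a monomial in u, z, r:
δQ/Q = √((δu/u)² + (-1·δz/z)² + (-1·δr/r)²) = √(0.000351 + 0.000625 + 0.000289) = 0.0356

3.56%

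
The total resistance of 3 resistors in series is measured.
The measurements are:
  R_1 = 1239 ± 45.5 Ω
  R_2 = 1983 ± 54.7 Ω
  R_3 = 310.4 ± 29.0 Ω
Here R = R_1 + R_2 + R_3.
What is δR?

Sums and differences: (δR)² = Σ (cᵢ δxᵢ)².
  (δR_1)² = 2070;  (δR_2)² = 2990;  (δR_3)² = 841
δR = √(5900) = 76.8 Ω

76.8 Ω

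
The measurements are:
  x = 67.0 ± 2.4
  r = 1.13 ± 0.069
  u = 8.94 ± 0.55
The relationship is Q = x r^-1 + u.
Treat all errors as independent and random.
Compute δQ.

4.23

Let p = x·r^-1 = 59.3. δp/p = √((1·δx/x)² + (-1·δr/r)²) = √(0.00128 + 0.00373) = 0.0708, so δp = 4.20.
Q = p + u: δQ = √(δp² + δu²) = √(17.6 + 0.303) = 4.23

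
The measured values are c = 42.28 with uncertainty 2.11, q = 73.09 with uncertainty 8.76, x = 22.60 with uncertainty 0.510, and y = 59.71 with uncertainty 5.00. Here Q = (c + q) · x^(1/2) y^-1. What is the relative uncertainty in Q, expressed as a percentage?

Let u = c + q = 115.4. δu = √(δc² + δq²) = √(4.45 + 76.7) = 9.01, so δu/u = 0.0781.
Q is then a monomial in u, x, y:
δQ/Q = √((δu/u)² + (½·δx/x)² + (-1·δy/y)²) = √(0.00610 + 0.000127 + 0.00701) = 0.115

11.5%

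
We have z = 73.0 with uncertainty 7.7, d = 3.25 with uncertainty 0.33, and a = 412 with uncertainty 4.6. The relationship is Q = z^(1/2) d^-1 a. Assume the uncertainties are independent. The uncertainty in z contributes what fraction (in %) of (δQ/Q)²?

(δQ/Q)² = (½·δz/z)² + (-1·δd/d)² + (1·δa/a)²
  z term: (0.5×0.105)² = 0.00278
  d term: (-1×0.102)² = 0.0103
  a term: (1×0.0112)² = 0.000125
Total = 0.0132. Share from z = 0.00278/0.0132 = 0.210.

21.0%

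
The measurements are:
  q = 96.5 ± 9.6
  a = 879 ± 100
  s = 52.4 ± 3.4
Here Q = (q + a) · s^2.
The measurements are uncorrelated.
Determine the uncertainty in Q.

Let u = q + a = 976. δu = √(δq² + δa²) = √(92.2 + 10000) = 100, so δu/u = 0.103.
Q is then a monomial in u, s:
δQ/Q = √((δu/u)² + (2·δs/s)²) = √(0.0106 + 0.0168) = 0.166
Q = 2.68e+06, so δQ = 0.166 × 2.68e+06 = 4.44e+05.

4.44e+05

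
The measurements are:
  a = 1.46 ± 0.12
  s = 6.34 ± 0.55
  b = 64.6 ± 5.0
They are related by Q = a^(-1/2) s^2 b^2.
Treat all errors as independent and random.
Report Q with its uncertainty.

(1.39 ± 0.328) × 10^5

For a monomial Q ∝ a^(-1/2), s^2, b^2, fractional errors add in quadrature:
  (−½·δa/a)² = (-0.5×0.0822)² = 0.00169;  (2·δs/s)² = (2×0.0868)² = 0.0301;  (2·δb/b)² = (2×0.0774)² = 0.0240
δQ/Q = √(0.0558) = 0.236
Q = 1.39e+05, so δQ = 0.236 × 1.39e+05 = 32800.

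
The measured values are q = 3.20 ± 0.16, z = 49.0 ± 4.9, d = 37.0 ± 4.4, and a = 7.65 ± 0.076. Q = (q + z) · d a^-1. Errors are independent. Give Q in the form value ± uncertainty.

Let u = q + z = 52.2. δu = √(δq² + δz²) = √(0.0256 + 24.0) = 4.90, so δu/u = 0.0939.
Q is then a monomial in u, d, a:
δQ/Q = √((δu/u)² + (1·δd/d)² + (-1·δa/a)²) = √(0.00882 + 0.0141 + 9.87e-05) = 0.152
Q = 252, so δQ = 0.152 × 252 = 38.3.

252 ± 38.3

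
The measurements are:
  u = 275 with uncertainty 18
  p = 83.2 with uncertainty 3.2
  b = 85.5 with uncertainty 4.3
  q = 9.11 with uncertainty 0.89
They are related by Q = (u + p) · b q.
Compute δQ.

Let w = u + p = 358. δw = √(δu² + δp²) = √(324 + 10.2) = 18.3, so δw/w = 0.0510.
Q is then a monomial in w, b, q:
δQ/Q = √((δw/w)² + (1·δb/b)² + (1·δq/q)²) = √(0.00260 + 0.00253 + 0.00954) = 0.121
Q = 2.79e+05, so δQ = 0.121 × 2.79e+05 = 33800.

33800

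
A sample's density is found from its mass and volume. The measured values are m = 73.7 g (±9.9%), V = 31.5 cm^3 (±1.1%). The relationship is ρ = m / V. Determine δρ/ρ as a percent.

Each factor contributes (exponent × relative error)² to (δρ/ρ)²:
  (1·δm/m)² = (1×0.0990)² = 0.00980;  (-1·δV/V)² = (-1×0.0110)² = 0.000121
δρ/ρ = √(0.00992) = 0.0996

9.96%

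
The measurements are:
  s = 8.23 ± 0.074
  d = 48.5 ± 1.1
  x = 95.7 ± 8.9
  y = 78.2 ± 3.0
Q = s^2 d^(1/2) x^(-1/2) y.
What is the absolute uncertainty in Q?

Relative error in a monomial: (δQ/Q)² = Σ (nᵢ · δxᵢ/xᵢ)².
  (2·δs/s)² = (2×0.00899)² = 0.000323;  (½·δd/d)² = (0.5×0.0227)² = 0.000129;  (−½·δx/x)² = (-0.5×0.0930)² = 0.00216;  (1·δy/y)² = (1×0.0384)² = 0.00147
δQ/Q = √(0.00409) = 0.0639
Q = 3770, so δQ = 0.0639 × 3770 = 241.

241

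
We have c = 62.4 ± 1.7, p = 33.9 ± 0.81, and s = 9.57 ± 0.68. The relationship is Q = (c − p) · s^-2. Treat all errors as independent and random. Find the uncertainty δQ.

0.0488

Let u = c − p = 28.5. δu = √(δc² + δp²) = √(2.89 + 0.656) = 1.88, so δu/u = 0.0661.
Q is then a monomial in u, s:
δQ/Q = √((δu/u)² + (-2·δs/s)²) = √(0.00437 + 0.0202) = 0.157
Q = 0.311, so δQ = 0.157 × 0.311 = 0.0488.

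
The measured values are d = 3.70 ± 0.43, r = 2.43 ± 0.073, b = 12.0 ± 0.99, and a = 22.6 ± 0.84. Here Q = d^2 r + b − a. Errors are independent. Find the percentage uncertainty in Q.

Let p = d^2·r = 33.3. δp/p = √((2·δd/d)² + (1·δr/r)²) = √(0.0540 + 0.000902) = 0.234, so δp = 7.80.
Q = p + b − a: δQ = √(δp² + δb² + δa²) = √(60.8 + 0.980 + 0.706) = 7.90
Q = 22.7, so δQ/Q = 7.90/22.7 = 0.349.

34.9%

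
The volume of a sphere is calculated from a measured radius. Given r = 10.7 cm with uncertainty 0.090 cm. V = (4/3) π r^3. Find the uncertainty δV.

129 cm^3

Each factor contributes (exponent × relative error)² to (δV/V)²:
  (3·δr/r)² = (3×0.00841)² = 0.000637
δV/V = √(0.000637) = 0.0252
V = 5130 cm^3, so δV = 0.0252 × 5130 = 129 cm^3.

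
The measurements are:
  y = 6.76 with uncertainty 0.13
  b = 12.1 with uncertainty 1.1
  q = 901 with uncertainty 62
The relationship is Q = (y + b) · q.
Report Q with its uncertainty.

Let u = y + b = 18.9. δu = √(δy² + δb²) = √(0.0169 + 1.21) = 1.11, so δu/u = 0.0587.
Q is then a monomial in u, q:
δQ/Q = √((δu/u)² + (1·δq/q)²) = √(0.00345 + 0.00474) = 0.0905
Q = 17000, so δQ = 0.0905 × 17000 = 1540.

17000 ± 1540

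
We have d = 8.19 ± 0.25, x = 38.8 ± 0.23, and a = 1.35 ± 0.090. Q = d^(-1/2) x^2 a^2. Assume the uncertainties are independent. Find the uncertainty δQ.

129

Relative error in a monomial: (δQ/Q)² = Σ (nᵢ · δxᵢ/xᵢ)².
  (−½·δd/d)² = (-0.5×0.0305)² = 0.000233;  (2·δx/x)² = (2×0.00593)² = 0.000141;  (2·δa/a)² = (2×0.0667)² = 0.0178
δQ/Q = √(0.0182) = 0.135
Q = 959, so δQ = 0.135 × 959 = 129.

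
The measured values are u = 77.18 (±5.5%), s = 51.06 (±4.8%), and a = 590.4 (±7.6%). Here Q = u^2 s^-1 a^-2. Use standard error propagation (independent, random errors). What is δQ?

6.48e-05

For a monomial Q ∝ u^2, s^-1, a^-2, fractional errors add in quadrature:
  (2·δu/u)² = (2×0.0550)² = 0.0121;  (-1·δs/s)² = (-1×0.0480)² = 0.00230;  (-2·δa/a)² = (-2×0.0760)² = 0.0231
δQ/Q = √(0.0375) = 0.194
Q = 0.0003347, so δQ = 0.194 × 0.0003347 = 6.48e-05.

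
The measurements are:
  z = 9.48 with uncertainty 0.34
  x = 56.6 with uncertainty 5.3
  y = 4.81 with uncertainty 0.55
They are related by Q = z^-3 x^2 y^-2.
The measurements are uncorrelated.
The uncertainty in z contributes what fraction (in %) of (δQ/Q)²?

(δQ/Q)² = (-3·δz/z)² + (2·δx/x)² + (-2·δy/y)²
  z term: (-3×0.0359)² = 0.0116
  x term: (2×0.0936)² = 0.0351
  y term: (-2×0.114)² = 0.0523
Total = 0.0989. Share from z = 0.0116/0.0989 = 0.117.

11.7%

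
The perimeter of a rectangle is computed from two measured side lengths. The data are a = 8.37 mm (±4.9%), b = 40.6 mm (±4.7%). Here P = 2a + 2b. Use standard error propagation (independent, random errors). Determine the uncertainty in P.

Each term contributes (cᵢ δxᵢ)² to (δP)²:
  (2·δa)² = 0.673;  (2·δb)² = 14.6
δP = √(15.2) = 3.90 mm

3.90 mm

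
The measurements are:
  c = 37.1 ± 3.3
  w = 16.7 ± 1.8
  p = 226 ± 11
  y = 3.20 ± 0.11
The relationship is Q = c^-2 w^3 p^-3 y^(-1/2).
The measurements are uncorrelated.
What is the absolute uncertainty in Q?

6.51e-08

Since Q is a product/quotient, work with relative uncertainties:
  (-2·δc/c)² = (-2×0.0889)² = 0.0316;  (3·δw/w)² = (3×0.108)² = 0.105;  (-3·δp/p)² = (-3×0.0487)² = 0.0213;  (−½·δy/y)² = (-0.5×0.0344)² = 0.000295
δQ/Q = √(0.158) = 0.397
Q = 1.64e-07, so δQ = 0.397 × 1.64e-07 = 6.51e-08.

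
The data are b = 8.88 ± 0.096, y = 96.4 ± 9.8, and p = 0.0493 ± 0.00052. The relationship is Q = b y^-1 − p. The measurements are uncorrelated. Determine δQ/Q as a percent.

Let w = b·y^-1 = 0.0921. δw/w = √((1·δb/b)² + (-1·δy/y)²) = √(0.000117 + 0.0103) = 0.102, so δw = 0.00942.
Q = w − p: δQ = √(δw² + δp²) = √(8.87e-05 + 2.7e-07) = 0.00943
Q = 0.0428, so δQ/Q = 0.00943/0.0428 = 0.220.

22.0%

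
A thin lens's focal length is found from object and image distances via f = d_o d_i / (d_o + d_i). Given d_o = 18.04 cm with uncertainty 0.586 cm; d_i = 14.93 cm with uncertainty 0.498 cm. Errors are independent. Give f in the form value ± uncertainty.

∂f/∂d_o = (d_i/(d_o+d_i))² = 0.205;  ∂f/∂d_i = (d_o/(d_o+d_i))² = 0.299
δf = √((∂f/∂d_o · δd_o)² + (∂f/∂d_i · δd_i)²) = √(0.0144 + 0.0222) = 0.191 cm
f = 8.169 cm.

8.169 ± 0.191 cm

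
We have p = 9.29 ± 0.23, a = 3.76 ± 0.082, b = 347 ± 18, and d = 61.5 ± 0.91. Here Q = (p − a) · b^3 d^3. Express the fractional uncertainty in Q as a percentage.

16.8%

Let u = p − a = 5.53. δu = √(δp² + δa²) = √(0.0529 + 0.00672) = 0.244, so δu/u = 0.0442.
Q is then a monomial in u, b, d:
δQ/Q = √((δu/u)² + (3·δb/b)² + (3·δd/d)²) = √(0.00195 + 0.0242 + 0.00197) = 0.168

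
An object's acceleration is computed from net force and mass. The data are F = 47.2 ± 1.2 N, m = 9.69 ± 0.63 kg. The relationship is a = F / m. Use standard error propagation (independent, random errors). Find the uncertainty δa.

0.340 m/s^2

For a monomial a ∝ F, m^-1, fractional errors add in quadrature:
  (1·δF/F)² = (1×0.0254)² = 0.000646;  (-1·δm/m)² = (-1×0.0650)² = 0.00423
δa/a = √(0.00487) = 0.0698
a = 4.87 m/s^2, so δa = 0.0698 × 4.87 = 0.340 m/s^2.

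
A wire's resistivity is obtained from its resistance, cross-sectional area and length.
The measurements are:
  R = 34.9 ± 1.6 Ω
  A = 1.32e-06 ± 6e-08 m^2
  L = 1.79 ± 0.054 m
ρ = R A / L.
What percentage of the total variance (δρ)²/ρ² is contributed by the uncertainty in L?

17.9%

(δρ/ρ)² = (1·δR/R)² + (1·δA/A)² + (-1·δL/L)²
  R term: (1×0.0458)² = 0.00210
  A term: (1×0.0455)² = 0.00207
  L term: (-1×0.0302)² = 0.000910
Total = 0.00508. Share from L = 0.000910/0.00508 = 0.179.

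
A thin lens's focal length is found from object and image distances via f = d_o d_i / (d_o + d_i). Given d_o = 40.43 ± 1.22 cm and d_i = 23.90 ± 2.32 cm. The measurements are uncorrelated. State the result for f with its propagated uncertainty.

15.02 ± 0.932 cm

∂f/∂d_o = (d_i/(d_o+d_i))² = 0.138;  ∂f/∂d_i = (d_o/(d_o+d_i))² = 0.395
δf = √((∂f/∂d_o · δd_o)² + (∂f/∂d_i · δd_i)²) = √(0.0284 + 0.840) = 0.932 cm
f = 15.02 cm.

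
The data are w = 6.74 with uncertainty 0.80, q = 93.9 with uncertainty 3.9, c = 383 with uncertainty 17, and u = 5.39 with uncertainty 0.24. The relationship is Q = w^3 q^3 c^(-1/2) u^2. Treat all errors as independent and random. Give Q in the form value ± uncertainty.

Relative error in a monomial: (δQ/Q)² = Σ (nᵢ · δxᵢ/xᵢ)².
  (3·δw/w)² = (3×0.119)² = 0.127;  (3·δq/q)² = (3×0.0415)² = 0.0155;  (−½·δc/c)² = (-0.5×0.0444)² = 0.000493;  (2·δu/u)² = (2×0.0445)² = 0.00793
δQ/Q = √(0.151) = 0.388
Q = 3.76e+08, so δQ = 0.388 × 3.76e+08 = 1.46e+08.

(3.76 ± 1.46) × 10^8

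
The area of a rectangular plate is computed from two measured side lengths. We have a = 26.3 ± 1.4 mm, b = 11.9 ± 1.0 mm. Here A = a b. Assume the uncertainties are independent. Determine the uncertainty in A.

31.1 mm^2

A is a product of powers, so relative uncertainties combine in quadrature:
  (1·δa/a)² = (1×0.0532)² = 0.00283;  (1·δb/b)² = (1×0.0840)² = 0.00706
δA/A = √(0.00990) = 0.0995
A = 313 mm^2, so δA = 0.0995 × 313 = 31.1 mm^2.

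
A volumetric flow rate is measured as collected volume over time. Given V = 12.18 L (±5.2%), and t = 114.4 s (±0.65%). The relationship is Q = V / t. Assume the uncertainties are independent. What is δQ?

0.00558 L/s

Since Q is a product/quotient, work with relative uncertainties:
  (1·δV/V)² = (1×0.0520)² = 0.00270;  (-1·δt/t)² = (-1×0.00650)² = 4.23e-05
δQ/Q = √(0.00275) = 0.0524
Q = 0.1065 L/s, so δQ = 0.0524 × 0.1065 = 0.00558 L/s.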